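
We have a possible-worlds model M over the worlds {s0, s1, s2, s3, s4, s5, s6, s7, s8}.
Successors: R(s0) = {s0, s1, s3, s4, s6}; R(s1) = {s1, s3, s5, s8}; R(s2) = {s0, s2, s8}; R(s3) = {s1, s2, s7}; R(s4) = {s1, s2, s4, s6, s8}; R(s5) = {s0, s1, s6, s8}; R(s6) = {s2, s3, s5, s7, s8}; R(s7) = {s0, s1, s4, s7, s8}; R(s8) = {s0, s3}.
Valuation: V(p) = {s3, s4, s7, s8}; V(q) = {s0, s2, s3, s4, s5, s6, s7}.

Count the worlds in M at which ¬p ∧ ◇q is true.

Let φ = ¬p ∧ ◇q. Evaluate φ at each world:
  s0 (successors {s0, s1, s3, s4, s6}): φ is true.
  s1 (successors {s1, s3, s5, s8}): φ is true.
  s2 (successors {s0, s2, s8}): φ is true.
  s3 (successors {s1, s2, s7}): φ is false.
  s4 (successors {s1, s2, s4, s6, s8}): φ is false.
  s5 (successors {s0, s1, s6, s8}): φ is true.
  s6 (successors {s2, s3, s5, s7, s8}): φ is true.
  s7 (successors {s0, s1, s4, s7, s8}): φ is false.
  s8 (successors {s0, s3}): φ is false.
For instance, at s7:
  At s7: ¬p is false, ◇q is true, so ¬p ∧ ◇q is false.
    At s7: ◇q requires q at some successor in {s0, s1, s4, s7, s8}.
      q holds at s0, so ◇q is true at s7.
Satisfying worlds: {s0, s1, s2, s5, s6}

5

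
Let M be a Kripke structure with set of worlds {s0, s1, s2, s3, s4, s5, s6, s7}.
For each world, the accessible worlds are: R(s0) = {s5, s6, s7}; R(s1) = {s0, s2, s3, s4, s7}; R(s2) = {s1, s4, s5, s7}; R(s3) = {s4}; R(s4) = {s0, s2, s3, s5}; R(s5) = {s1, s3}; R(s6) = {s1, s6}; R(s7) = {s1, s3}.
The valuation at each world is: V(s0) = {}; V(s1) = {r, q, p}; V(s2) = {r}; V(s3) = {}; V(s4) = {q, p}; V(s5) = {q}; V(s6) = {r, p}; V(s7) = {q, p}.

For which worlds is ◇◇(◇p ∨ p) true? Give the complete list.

s0, s1, s2, s3, s4, s5, s6, s7

Let φ = ◇◇(◇p ∨ p). Evaluate φ at each world:
  s0 (successors {s5, s6, s7}): φ is true.
  s1 (successors {s0, s2, s3, s4, s7}): φ is true.
  s2 (successors {s1, s4, s5, s7}): φ is true.
  s3 (successors {s4}): φ is true.
  s4 (successors {s0, s2, s3, s5}): φ is true.
  s5 (successors {s1, s3}): φ is true.
  s6 (successors {s1, s6}): φ is true.
  s7 (successors {s1, s3}): φ is true.
For instance, at s1:
  At s1: ◇◇(◇p ∨ p) requires ◇(◇p ∨ p) at some successor in {s0, s2, s3, s4, s7}.
    ◇(◇p ∨ p) holds at s0, so ◇◇(◇p ∨ p) is true at s1.
      At s0: ◇(◇p ∨ p) requires ◇p ∨ p at some successor in {s5, s6, s7}.
        ◇p ∨ p holds at s5, so ◇(◇p ∨ p) is true at s0.
Satisfying worlds: {s0, s1, s2, s3, s4, s5, s6, s7}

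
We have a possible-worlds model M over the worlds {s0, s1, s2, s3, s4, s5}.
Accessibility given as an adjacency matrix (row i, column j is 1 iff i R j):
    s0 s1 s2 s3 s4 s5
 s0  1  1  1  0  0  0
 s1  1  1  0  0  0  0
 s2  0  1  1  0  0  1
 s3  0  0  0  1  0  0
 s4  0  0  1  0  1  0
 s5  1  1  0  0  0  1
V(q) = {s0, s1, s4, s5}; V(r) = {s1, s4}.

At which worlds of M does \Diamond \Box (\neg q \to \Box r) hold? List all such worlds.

s0, s1, s2, s5

Let φ = \Diamond \Box (\neg q \to \Box r). Evaluate φ at each world:
  s0 (successors {s0, s1, s2}): φ is true.
  s1 (successors {s0, s1}): φ is true.
  s2 (successors {s1, s2, s5}): φ is true.
  s3 (successors {s3}): φ is false.
  s4 (successors {s2, s4}): φ is false.
  s5 (successors {s0, s1, s5}): φ is true.
For instance, at s4:
  At s4: \Diamond \Box (\neg q \to \Box r) requires \Box (\neg q \to \Box r) at some successor in {s2, s4}.
    At s2: \Box (\neg q \to \Box r) is false.
    At s4: \Box (\neg q \to \Box r) is false.
  So \Diamond \Box (\neg q \to \Box r) is false at s4.
Satisfying worlds: {s0, s1, s2, s5}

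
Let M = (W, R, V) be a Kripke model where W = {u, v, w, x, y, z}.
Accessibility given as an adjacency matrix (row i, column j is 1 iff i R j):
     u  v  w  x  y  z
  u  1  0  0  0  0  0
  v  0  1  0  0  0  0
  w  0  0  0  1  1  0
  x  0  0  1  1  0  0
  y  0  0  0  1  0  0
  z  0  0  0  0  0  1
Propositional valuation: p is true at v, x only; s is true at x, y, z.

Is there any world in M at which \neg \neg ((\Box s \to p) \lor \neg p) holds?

Yes

Recall that \Box ψ holds at a world iff ψ holds at every accessible world, and \Diamond ψ holds iff ψ holds at some accessible world.
Let φ = \neg \neg ((\Box s \to p) \lor \neg p). Evaluate φ at each world:
  u (successors {u}): φ is true.
  v (successors {v}): φ is true.
  w (successors {x, y}): φ is true.
  x (successors {w, x}): φ is true.
  y (successors {x}): φ is true.
  z (successors {z}): φ is true.
Detail at u (witness):
  At u: \neg ((\Box s \to p) \lor \neg p) is false, so \neg \neg ((\Box s \to p) \lor \neg p) is true.
    At u: (\Box s \to p) \lor \neg p is true, so \neg ((\Box s \to p) \lor \neg p) is false.
      At u: \Box s \to p is true, \neg p is true, so (\Box s \to p) \lor \neg p is true.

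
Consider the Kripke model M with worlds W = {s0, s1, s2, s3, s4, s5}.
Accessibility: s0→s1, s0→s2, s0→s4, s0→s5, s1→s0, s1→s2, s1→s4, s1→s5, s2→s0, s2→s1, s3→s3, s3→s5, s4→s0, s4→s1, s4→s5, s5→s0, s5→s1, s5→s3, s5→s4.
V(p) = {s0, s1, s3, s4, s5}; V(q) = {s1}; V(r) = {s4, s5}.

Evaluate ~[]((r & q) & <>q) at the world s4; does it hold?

Yes

Recall that []ψ holds at a world iff ψ holds at every accessible world, and <>ψ holds iff ψ holds at some accessible world.
At s4: []((r & q) & <>q) is false, so ~[]((r & q) & <>q) is true.
  At s4: []((r & q) & <>q) requires (r & q) & <>q at every successor {s0, s1, s5}.
    (r & q) & <>q fails at s0, so []((r & q) & <>q) is false at s4.
      At s0: r & q is false, <>q is true, so (r & q) & <>q is false.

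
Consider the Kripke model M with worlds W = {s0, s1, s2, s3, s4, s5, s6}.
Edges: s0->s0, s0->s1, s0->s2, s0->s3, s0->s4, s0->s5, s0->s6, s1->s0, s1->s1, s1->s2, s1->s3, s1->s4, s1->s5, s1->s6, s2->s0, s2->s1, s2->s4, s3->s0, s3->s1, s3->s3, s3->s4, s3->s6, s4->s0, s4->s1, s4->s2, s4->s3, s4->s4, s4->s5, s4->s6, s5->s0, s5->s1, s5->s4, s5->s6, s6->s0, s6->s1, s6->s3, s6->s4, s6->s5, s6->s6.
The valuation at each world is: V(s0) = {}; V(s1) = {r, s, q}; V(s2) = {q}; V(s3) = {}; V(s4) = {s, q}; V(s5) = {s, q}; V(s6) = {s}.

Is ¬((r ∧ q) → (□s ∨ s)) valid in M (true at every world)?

No

Recall that □ψ holds at a world iff ψ holds at every accessible world, and ◇ψ holds iff ψ holds at some accessible world.
Let φ = ¬((r ∧ q) → (□s ∨ s)). Evaluate φ at each world:
  s0 (successors {s0, s1, s2, s3, s4, s5, s6}): φ is false.
  s1 (successors {s0, s1, s2, s3, s4, s5, s6}): φ is false.
  s2 (successors {s0, s1, s4}): φ is false.
  s3 (successors {s0, s1, s3, s4, s6}): φ is false.
  s4 (successors {s0, s1, s2, s3, s4, s5, s6}): φ is false.
  s5 (successors {s0, s1, s4, s6}): φ is false.
  s6 (successors {s0, s1, s3, s4, s5, s6}): φ is false.
Detail at s0 (counterexample):
  At s0: (r ∧ q) → (□s ∨ s) is true, so ¬((r ∧ q) → (□s ∨ s)) is false.
    At s0: r ∧ q is false, □s ∨ s is false, so (r ∧ q) → (□s ∨ s) is true.
      At s0: □s is false, s is false, so □s ∨ s is false.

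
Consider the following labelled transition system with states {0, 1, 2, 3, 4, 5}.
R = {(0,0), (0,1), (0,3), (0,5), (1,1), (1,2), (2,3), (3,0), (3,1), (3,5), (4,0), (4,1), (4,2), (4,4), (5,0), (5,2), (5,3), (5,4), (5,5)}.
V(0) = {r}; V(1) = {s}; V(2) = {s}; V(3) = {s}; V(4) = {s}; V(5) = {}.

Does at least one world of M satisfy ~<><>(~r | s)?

No

Let φ = ~<><>(~r | s). Evaluate φ at each world:
  0 (successors {0, 1, 3, 5}): φ is false.
  1 (successors {1, 2}): φ is false.
  2 (successors {3}): φ is false.
  3 (successors {0, 1, 5}): φ is false.
  4 (successors {0, 1, 2, 4}): φ is false.
  5 (successors {0, 2, 3, 4, 5}): φ is false.
For instance, at 5:
  At 5: <><>(~r | s) is true, so ~<><>(~r | s) is false.
    At 5: <><>(~r | s) requires <>(~r | s) at some successor in {0, 2, 3, 4, 5}.
      <>(~r | s) holds at 0, so <><>(~r | s) is true at 5.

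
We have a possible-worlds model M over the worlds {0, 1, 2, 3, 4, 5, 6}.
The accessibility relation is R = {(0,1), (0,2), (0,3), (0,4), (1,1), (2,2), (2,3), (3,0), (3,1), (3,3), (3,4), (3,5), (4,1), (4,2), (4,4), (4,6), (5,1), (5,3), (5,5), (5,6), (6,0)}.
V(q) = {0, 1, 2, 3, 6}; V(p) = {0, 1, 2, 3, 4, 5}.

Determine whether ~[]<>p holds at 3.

At 3: []<>p is true, so ~[]<>p is false.
  At 3: []<>p requires <>p at every successor {0, 1, 3, 4, 5}.
    At 0: <>p is true.
    At 1: <>p is true.
    At 3: <>p is true.
    At 4: <>p is true.
    At 5: <>p is true.
  So []<>p is true at 3.

No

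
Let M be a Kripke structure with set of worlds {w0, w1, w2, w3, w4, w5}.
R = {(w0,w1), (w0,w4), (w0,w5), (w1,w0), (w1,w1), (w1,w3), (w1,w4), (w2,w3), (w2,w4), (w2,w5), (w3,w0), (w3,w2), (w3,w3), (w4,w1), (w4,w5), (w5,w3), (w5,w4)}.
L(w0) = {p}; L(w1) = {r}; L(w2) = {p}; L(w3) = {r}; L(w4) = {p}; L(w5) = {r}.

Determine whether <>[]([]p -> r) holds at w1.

At w1: <>[]([]p -> r) requires []([]p -> r) at some successor in {w0, w1, w3, w4}.
  []([]p -> r) holds at w0, so <>[]([]p -> r) is true at w1.
    At w0: []([]p -> r) requires []p -> r at every successor {w1, w4, w5}.
      At w1: []p -> r is true.
      At w4: []p -> r is true.
      At w5: []p -> r is true.
    So []([]p -> r) is true at w0.

Yes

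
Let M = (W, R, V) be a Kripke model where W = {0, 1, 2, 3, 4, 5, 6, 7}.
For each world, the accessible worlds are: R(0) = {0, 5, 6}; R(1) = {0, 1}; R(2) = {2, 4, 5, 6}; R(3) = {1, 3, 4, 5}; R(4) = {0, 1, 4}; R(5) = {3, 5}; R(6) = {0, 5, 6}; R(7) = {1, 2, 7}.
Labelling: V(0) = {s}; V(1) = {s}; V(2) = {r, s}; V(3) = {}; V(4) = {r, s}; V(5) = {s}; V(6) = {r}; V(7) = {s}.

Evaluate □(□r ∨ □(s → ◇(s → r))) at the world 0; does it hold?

Yes

At 0: □(□r ∨ □(s → ◇(s → r))) requires □r ∨ □(s → ◇(s → r)) at every successor {0, 5, 6}.
    At 0: □r is false, □(s → ◇(s → r)) is true, so □r ∨ □(s → ◇(s → r)) is true.
      At 0: □r requires r at every successor {0, 5, 6}.
        r fails at 0, so □r is false at 0.
      At 0: □(s → ◇(s → r)) requires s → ◇(s → r) at every successor {0, 5, 6}.
        At 0: s → ◇(s → r) is true.
        At 5: s → ◇(s → r) is true.
        At 6: s → ◇(s → r) is true.
      So □(s → ◇(s → r)) is true at 0.
    At 5: □r is false, □(s → ◇(s → r)) is true, so □r ∨ □(s → ◇(s → r)) is true.
      At 5: □r requires r at every successor {3, 5}.
        r fails at 3, so □r is false at 5.
      At 5: □(s → ◇(s → r)) requires s → ◇(s → r) at every successor {3, 5}.
        At 3: s → ◇(s → r) is true.
        At 5: s → ◇(s → r) is true.
      So □(s → ◇(s → r)) is true at 5.
    At 6: □r is false, □(s → ◇(s → r)) is true, so □r ∨ □(s → ◇(s → r)) is true.
      At 6: □r requires r at every successor {0, 5, 6}.
        r fails at 0, so □r is false at 6.
      At 6: □(s → ◇(s → r)) requires s → ◇(s → r) at every successor {0, 5, 6}.
        At 0: s → ◇(s → r) is true.
        At 5: s → ◇(s → r) is true.
        At 6: s → ◇(s → r) is true.
      So □(s → ◇(s → r)) is true at 6.
So □(□r ∨ □(s → ◇(s → r))) is true at 0.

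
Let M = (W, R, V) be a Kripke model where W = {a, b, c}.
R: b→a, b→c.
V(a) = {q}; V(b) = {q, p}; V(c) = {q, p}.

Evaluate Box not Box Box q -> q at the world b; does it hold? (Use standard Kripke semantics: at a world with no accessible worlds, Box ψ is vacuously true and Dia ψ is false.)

At b: Box not Box Box q is false, q is true, so Box not Box Box q -> q is true.
  At b: Box not Box Box q requires not Box Box q at every successor {a, c}.
    not Box Box q fails at a, so Box not Box Box q is false at b.
      At a: Box Box q is true, so not Box Box q is false.

Yes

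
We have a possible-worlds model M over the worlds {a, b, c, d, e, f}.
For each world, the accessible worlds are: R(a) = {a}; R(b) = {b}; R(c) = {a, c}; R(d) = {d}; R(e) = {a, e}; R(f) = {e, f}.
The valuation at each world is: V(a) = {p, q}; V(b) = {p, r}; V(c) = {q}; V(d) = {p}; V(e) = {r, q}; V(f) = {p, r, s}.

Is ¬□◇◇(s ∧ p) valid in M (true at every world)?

Let φ = ¬□◇◇(s ∧ p). Evaluate φ at each world:
  a (successors {a}): φ is true.
  b (successors {b}): φ is true.
  c (successors {a, c}): φ is true.
  d (successors {d}): φ is true.
  e (successors {a, e}): φ is true.
  f (successors {e, f}): φ is true.
For instance, at e:
  At e: □◇◇(s ∧ p) is false, so ¬□◇◇(s ∧ p) is true.
    At e: □◇◇(s ∧ p) requires ◇◇(s ∧ p) at every successor {a, e}.
      ◇◇(s ∧ p) fails at a, so □◇◇(s ∧ p) is false at e.

Yes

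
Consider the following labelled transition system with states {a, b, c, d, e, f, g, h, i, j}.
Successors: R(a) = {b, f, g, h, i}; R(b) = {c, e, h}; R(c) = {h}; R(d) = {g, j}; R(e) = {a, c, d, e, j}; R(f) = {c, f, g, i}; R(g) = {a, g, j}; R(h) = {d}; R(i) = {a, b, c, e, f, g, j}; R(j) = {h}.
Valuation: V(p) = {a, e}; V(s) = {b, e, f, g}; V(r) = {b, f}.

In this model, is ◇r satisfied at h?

No

At h: ◇r requires r at some successor in {d}.
  At d: r is false.
So ◇r is false at h.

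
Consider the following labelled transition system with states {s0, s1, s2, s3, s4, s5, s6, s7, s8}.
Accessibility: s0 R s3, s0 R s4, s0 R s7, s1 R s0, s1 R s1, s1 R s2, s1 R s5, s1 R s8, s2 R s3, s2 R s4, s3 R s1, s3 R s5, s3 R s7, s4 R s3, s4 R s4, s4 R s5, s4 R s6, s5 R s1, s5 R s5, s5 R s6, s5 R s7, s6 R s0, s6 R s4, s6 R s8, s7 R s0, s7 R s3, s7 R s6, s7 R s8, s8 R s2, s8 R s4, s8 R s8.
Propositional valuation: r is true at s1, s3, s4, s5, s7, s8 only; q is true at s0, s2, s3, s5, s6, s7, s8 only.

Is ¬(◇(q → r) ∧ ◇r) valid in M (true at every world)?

Let φ = ¬(◇(q → r) ∧ ◇r). Evaluate φ at each world:
  s0 (successors {s3, s4, s7}): φ is false.
  s1 (successors {s0, s1, s2, s5, s8}): φ is false.
  s2 (successors {s3, s4}): φ is false.
  s3 (successors {s1, s5, s7}): φ is false.
  s4 (successors {s3, s4, s5, s6}): φ is false.
  s5 (successors {s1, s5, s6, s7}): φ is false.
  s6 (successors {s0, s4, s8}): φ is false.
  s7 (successors {s0, s3, s6, s8}): φ is false.
  s8 (successors {s2, s4, s8}): φ is false.
Detail at s0 (counterexample):
  At s0: ◇(q → r) ∧ ◇r is true, so ¬(◇(q → r) ∧ ◇r) is false.
    At s0: ◇(q → r) is true, ◇r is true, so ◇(q → r) ∧ ◇r is true.
      At s0: ◇(q → r) requires q → r at some successor in {s3, s4, s7}.
        q → r holds at s3, so ◇(q → r) is true at s0.
      At s0: ◇r requires r at some successor in {s3, s4, s7}.
        r holds at s3, so ◇r is true at s0.

No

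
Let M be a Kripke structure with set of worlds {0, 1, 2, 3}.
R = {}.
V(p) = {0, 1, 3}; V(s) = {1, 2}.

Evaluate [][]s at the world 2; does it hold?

Recall that []ψ holds at a world iff ψ holds at every accessible world, and <>ψ holds iff ψ holds at some accessible world.
At 2: no accessible worlds, so [][]s holds vacuously.

Yes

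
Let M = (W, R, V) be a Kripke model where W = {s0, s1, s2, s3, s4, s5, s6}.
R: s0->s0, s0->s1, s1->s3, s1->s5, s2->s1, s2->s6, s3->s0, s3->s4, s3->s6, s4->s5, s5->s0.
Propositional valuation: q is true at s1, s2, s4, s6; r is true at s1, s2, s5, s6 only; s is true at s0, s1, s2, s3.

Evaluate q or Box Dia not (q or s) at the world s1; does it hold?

At s1: q is true, Box Dia not (q or s) is false, so q or Box Dia not (q or s) is true.
  At s1: Box Dia not (q or s) requires Dia not (q or s) at every successor {s3, s5}.
    Dia not (q or s) fails at s3, so Box Dia not (q or s) is false at s1.
      At s3: Dia not (q or s) requires not (q or s) at some successor in {s0, s4, s6}.
        At s0: not (q or s) is false.
        At s4: not (q or s) is false.
        At s6: not (q or s) is false.
      So Dia not (q or s) is false at s3.

Yes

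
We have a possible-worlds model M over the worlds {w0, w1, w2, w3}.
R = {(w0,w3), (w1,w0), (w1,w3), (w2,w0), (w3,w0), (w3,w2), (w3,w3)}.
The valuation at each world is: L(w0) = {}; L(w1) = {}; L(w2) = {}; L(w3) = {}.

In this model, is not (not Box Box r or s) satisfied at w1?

At w1: not Box Box r or s is true, so not (not Box Box r or s) is false.
  At w1: not Box Box r is true, s is false, so not Box Box r or s is true.
    At w1: Box Box r is false, so not Box Box r is true.
      At w1: Box Box r requires Box r at every successor {w0, w3}.
        Box r fails at w0, so Box Box r is false at w1.

No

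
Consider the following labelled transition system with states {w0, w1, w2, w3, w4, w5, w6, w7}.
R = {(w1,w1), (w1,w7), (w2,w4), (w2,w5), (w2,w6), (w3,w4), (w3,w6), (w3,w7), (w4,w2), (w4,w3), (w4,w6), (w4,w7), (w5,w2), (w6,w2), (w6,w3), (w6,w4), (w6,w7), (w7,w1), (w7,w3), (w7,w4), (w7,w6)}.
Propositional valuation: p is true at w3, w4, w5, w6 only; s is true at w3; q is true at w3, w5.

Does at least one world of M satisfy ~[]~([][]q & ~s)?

No

Let φ = ~[]~([][]q & ~s). Evaluate φ at each world:
  w0 (successors ∅): φ is false.
  w1 (successors {w1, w7}): φ is false.
  w2 (successors {w4, w5, w6}): φ is false.
  w3 (successors {w4, w6, w7}): φ is false.
  w4 (successors {w2, w3, w6, w7}): φ is false.
  w5 (successors {w2}): φ is false.
  w6 (successors {w2, w3, w4, w7}): φ is false.
  w7 (successors {w1, w3, w4, w6}): φ is false.
For instance, at w4:
  At w4: []~([][]q & ~s) is true, so ~[]~([][]q & ~s) is false.
    At w4: []~([][]q & ~s) requires ~([][]q & ~s) at every successor {w2, w3, w6, w7}.
      At w2: ~([][]q & ~s) is true.
      At w3: ~([][]q & ~s) is true.
      At w6: ~([][]q & ~s) is true.
      At w7: ~([][]q & ~s) is true.
    So []~([][]q & ~s) is true at w4.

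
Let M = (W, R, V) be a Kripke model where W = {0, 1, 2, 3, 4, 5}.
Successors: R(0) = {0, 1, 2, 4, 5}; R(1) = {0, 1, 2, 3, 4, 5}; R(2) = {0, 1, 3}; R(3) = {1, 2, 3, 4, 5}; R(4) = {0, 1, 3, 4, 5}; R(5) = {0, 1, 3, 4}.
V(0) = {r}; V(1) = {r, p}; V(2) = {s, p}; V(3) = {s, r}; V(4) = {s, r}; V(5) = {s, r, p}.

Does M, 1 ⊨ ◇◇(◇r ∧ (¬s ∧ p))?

Yes

Recall that ◇ψ holds at a world iff ψ holds at some accessible world.
At 1: ◇◇(◇r ∧ (¬s ∧ p)) requires ◇(◇r ∧ (¬s ∧ p)) at some successor in {0, 1, 2, 3, 4, 5}.
  ◇(◇r ∧ (¬s ∧ p)) holds at 0, so ◇◇(◇r ∧ (¬s ∧ p)) is true at 1.
    At 0: ◇(◇r ∧ (¬s ∧ p)) requires ◇r ∧ (¬s ∧ p) at some successor in {0, 1, 2, 4, 5}.
      ◇r ∧ (¬s ∧ p) holds at 1, so ◇(◇r ∧ (¬s ∧ p)) is true at 0.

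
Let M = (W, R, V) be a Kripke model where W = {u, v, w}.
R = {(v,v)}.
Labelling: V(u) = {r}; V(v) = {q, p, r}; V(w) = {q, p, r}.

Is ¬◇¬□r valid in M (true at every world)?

Yes

Let φ = ¬◇¬□r. Evaluate φ at each world:
  u (successors ∅): φ is true.
  v (successors {v}): φ is true.
  w (successors ∅): φ is true.
For instance, at v:
  At v: ◇¬□r is false, so ¬◇¬□r is true.
    At v: ◇¬□r requires ¬□r at some successor in {v}.
      At v: ¬□r is false.
    So ◇¬□r is false at v.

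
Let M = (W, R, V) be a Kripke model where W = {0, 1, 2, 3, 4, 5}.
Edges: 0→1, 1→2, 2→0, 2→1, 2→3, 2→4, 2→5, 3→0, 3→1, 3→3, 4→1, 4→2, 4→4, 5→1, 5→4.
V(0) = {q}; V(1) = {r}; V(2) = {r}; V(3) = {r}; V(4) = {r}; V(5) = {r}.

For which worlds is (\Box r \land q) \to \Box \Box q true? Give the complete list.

1, 2, 3, 4, 5

Let φ = (\Box r \land q) \to \Box \Box q. Evaluate φ at each world:
  0 (successors {1}): φ is false.
  1 (successors {2}): φ is true.
  2 (successors {0, 1, 3, 4, 5}): φ is true.
  3 (successors {0, 1, 3}): φ is true.
  4 (successors {1, 2, 4}): φ is true.
  5 (successors {1, 4}): φ is true.
For instance, at 0:
  At 0: \Box r \land q is true, \Box \Box q is false, so (\Box r \land q) \to \Box \Box q is false.
    At 0: \Box r is true, q is true, so \Box r \land q is true.
      At 0: \Box r requires r at every successor {1}.
        At 1: r is true.
      So \Box r is true at 0.
    At 0: \Box \Box q requires \Box q at every successor {1}.
      \Box q fails at 1, so \Box \Box q is false at 0.
Satisfying worlds: {1, 2, 3, 4, 5}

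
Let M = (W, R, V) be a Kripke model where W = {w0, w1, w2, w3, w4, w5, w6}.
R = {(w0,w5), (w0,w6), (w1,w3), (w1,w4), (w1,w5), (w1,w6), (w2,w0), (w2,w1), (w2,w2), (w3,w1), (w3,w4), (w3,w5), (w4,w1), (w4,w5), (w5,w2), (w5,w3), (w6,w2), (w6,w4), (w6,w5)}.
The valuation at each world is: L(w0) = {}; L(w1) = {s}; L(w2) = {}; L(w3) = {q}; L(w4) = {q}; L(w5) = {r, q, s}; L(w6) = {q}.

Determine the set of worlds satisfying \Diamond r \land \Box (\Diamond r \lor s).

w0, w1, w3, w4

Recall that \Box ψ holds at a world iff ψ holds at every accessible world, and \Diamond ψ holds iff ψ holds at some accessible world.
Let φ = \Diamond r \land \Box (\Diamond r \lor s). Evaluate φ at each world:
  w0 (successors {w5, w6}): φ is true.
  w1 (successors {w3, w4, w5, w6}): φ is true.
  w2 (successors {w0, w1, w2}): φ is false.
  w3 (successors {w1, w4, w5}): φ is true.
  w4 (successors {w1, w5}): φ is true.
  w5 (successors {w2, w3}): φ is false.
  w6 (successors {w2, w4, w5}): φ is false.
For instance, at w6:
  At w6: \Diamond r is true, \Box (\Diamond r \lor s) is false, so \Diamond r \land \Box (\Diamond r \lor s) is false.
    At w6: \Diamond r requires r at some successor in {w2, w4, w5}.
      r holds at w5, so \Diamond r is true at w6.
    At w6: \Box (\Diamond r \lor s) requires \Diamond r \lor s at every successor {w2, w4, w5}.
      \Diamond r \lor s fails at w2, so \Box (\Diamond r \lor s) is false at w6.
Satisfying worlds: {w0, w1, w3, w4}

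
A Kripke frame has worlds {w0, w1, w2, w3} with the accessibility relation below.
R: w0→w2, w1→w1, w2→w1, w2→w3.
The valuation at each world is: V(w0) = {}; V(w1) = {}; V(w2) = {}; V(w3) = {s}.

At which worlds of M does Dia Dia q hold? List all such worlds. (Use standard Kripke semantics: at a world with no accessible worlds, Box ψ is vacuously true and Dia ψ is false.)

none

Let φ = Dia Dia q. Evaluate φ at each world:
  w0 (successors {w2}): φ is false.
  w1 (successors {w1}): φ is false.
  w2 (successors {w1, w3}): φ is false.
  w3 (successors ∅): φ is false.
For instance, at w0:
  At w0: Dia Dia q requires Dia q at some successor in {w2}.
    At w2: Dia q is false.
  So Dia Dia q is false at w0.
Satisfying worlds: none.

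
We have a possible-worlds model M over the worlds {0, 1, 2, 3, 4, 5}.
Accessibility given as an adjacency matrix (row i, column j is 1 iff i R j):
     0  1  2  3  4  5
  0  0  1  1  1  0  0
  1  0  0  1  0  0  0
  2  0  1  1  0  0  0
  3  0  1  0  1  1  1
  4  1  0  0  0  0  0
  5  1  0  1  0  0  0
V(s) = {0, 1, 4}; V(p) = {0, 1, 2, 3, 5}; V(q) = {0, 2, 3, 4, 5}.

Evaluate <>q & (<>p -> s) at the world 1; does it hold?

Yes

At 1: <>q is true, <>p -> s is true, so <>q & (<>p -> s) is true.
  At 1: <>q requires q at some successor in {2}.
    q holds at 2, so <>q is true at 1.
  At 1: <>p is true, s is true, so <>p -> s is true.
    At 1: <>p requires p at some successor in {2}.
      p holds at 2, so <>p is true at 1.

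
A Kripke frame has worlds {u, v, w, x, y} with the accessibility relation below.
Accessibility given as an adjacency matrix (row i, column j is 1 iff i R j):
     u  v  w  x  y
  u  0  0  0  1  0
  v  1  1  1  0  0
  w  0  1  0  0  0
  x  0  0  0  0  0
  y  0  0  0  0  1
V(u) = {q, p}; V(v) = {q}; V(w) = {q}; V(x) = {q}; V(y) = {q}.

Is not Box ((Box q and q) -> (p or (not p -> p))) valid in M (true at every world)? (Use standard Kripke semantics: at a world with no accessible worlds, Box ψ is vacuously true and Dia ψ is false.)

No

Recall that Box ψ holds at a world iff ψ holds at every accessible world, and Dia ψ holds iff ψ holds at some accessible world.
Let φ = not Box ((Box q and q) -> (p or (not p -> p))). Evaluate φ at each world:
  u (successors {x}): φ is true.
  v (successors {u, v, w}): φ is true.
  w (successors {v}): φ is true.
  x (successors ∅): φ is false.
  y (successors {y}): φ is true.
Detail at x (counterexample):
  At x: Box ((Box q and q) -> (p or (not p -> p))) is true, so not Box ((Box q and q) -> (p or (not p -> p))) is false.
    At x: no accessible worlds, so Box ((Box q and q) -> (p or (not p -> p))) holds vacuously.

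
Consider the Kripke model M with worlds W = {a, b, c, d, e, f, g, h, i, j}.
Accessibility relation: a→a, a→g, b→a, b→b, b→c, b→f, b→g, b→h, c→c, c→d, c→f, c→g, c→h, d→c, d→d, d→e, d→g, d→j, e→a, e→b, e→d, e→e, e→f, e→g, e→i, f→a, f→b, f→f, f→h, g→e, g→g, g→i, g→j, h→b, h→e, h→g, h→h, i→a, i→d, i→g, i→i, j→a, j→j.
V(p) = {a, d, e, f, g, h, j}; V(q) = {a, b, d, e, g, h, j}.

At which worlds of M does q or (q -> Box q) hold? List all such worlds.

a, b, c, d, e, f, g, h, i, j

Let φ = q or (q -> Box q). Evaluate φ at each world:
  a (successors {a, g}): φ is true.
  b (successors {a, b, c, f, g, h}): φ is true.
  c (successors {c, d, f, g, h}): φ is true.
  d (successors {c, d, e, g, j}): φ is true.
  e (successors {a, b, d, e, f, g, i}): φ is true.
  f (successors {a, b, f, h}): φ is true.
  g (successors {e, g, i, j}): φ is true.
  h (successors {b, e, g, h}): φ is true.
  i (successors {a, d, g, i}): φ is true.
  j (successors {a, j}): φ is true.
For instance, at a:
  At a: q is true, q -> Box q is true, so q or (q -> Box q) is true.
    At a: q is true, Box q is true, so q -> Box q is true.
      At a: Box q requires q at every successor {a, g}.
        At a: q is true.
        At g: q is true.
      So Box q is true at a.
Satisfying worlds: {a, b, c, d, e, f, g, h, i, j}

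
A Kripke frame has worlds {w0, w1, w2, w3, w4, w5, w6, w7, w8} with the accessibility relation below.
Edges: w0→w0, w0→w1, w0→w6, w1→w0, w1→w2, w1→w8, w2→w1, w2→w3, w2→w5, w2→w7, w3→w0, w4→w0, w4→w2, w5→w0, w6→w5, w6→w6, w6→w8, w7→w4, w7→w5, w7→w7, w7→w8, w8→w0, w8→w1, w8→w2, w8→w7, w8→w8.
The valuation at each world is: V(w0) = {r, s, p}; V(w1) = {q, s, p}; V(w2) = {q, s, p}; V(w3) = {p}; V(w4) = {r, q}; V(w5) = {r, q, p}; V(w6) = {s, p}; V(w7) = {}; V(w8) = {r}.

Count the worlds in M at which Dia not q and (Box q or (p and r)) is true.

Let φ = Dia not q and (Box q or (p and r)). Evaluate φ at each world:
  w0 (successors {w0, w1, w6}): φ is true.
  w1 (successors {w0, w2, w8}): φ is false.
  w2 (successors {w1, w3, w5, w7}): φ is false.
  w3 (successors {w0}): φ is false.
  w4 (successors {w0, w2}): φ is false.
  w5 (successors {w0}): φ is true.
  w6 (successors {w5, w6, w8}): φ is false.
  w7 (successors {w4, w5, w7, w8}): φ is false.
  w8 (successors {w0, w1, w2, w7, w8}): φ is false.
For instance, at w4:
  At w4: Dia not q is true, Box q or (p and r) is false, so Dia not q and (Box q or (p and r)) is false.
    At w4: Dia not q requires not q at some successor in {w0, w2}.
      not q holds at w0, so Dia not q is true at w4.
    At w4: Box q is false, p and r is false, so Box q or (p and r) is false.
      At w4: Box q requires q at every successor {w0, w2}.
        q fails at w0, so Box q is false at w4.
Satisfying worlds: {w0, w5}

2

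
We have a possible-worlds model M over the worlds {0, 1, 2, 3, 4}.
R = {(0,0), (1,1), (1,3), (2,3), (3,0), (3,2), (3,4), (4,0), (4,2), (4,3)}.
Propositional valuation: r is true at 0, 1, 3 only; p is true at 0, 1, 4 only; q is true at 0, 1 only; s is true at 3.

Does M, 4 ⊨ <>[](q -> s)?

At 4: <>[](q -> s) requires [](q -> s) at some successor in {0, 2, 3}.
  [](q -> s) holds at 2, so <>[](q -> s) is true at 4.
    At 2: [](q -> s) requires q -> s at every successor {3}.
      At 3: q -> s is true.
    So [](q -> s) is true at 2.

Yes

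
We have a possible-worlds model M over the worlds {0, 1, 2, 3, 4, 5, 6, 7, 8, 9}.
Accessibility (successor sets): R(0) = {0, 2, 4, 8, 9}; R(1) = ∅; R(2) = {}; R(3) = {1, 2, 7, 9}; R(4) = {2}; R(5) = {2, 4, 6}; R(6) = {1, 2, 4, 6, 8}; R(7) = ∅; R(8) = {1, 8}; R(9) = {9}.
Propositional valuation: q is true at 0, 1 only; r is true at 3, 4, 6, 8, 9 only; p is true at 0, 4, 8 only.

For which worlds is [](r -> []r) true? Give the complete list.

1, 2, 3, 4, 7, 9

Recall that []ψ holds at a world iff ψ holds at every accessible world, and <>ψ holds iff ψ holds at some accessible world.
Let φ = [](r -> []r). Evaluate φ at each world:
  0 (successors {0, 2, 4, 8, 9}): φ is false.
  1 (successors ∅): φ is true.
  2 (successors ∅): φ is true.
  3 (successors {1, 2, 7, 9}): φ is true.
  4 (successors {2}): φ is true.
  5 (successors {2, 4, 6}): φ is false.
  6 (successors {1, 2, 4, 6, 8}): φ is false.
  7 (successors ∅): φ is true.
  8 (successors {1, 8}): φ is false.
  9 (successors {9}): φ is true.
For instance, at 3:
  At 3: [](r -> []r) requires r -> []r at every successor {1, 2, 7, 9}.
    At 1: r -> []r is true.
    At 2: r -> []r is true.
    At 7: r -> []r is true.
    At 9: r -> []r is true.
  So [](r -> []r) is true at 3.
Satisfying worlds: {1, 2, 3, 4, 7, 9}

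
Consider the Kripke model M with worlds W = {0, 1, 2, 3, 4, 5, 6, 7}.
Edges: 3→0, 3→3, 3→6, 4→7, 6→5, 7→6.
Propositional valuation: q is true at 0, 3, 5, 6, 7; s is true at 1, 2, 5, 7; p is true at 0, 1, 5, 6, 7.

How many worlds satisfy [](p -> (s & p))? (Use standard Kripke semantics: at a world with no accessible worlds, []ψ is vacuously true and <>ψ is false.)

6

Let φ = [](p -> (s & p)). Evaluate φ at each world:
  0 (successors ∅): φ is true.
  1 (successors ∅): φ is true.
  2 (successors ∅): φ is true.
  3 (successors {0, 3, 6}): φ is false.
  4 (successors {7}): φ is true.
  5 (successors ∅): φ is true.
  6 (successors {5}): φ is true.
  7 (successors {6}): φ is false.
For instance, at 6:
  At 6: [](p -> (s & p)) requires p -> (s & p) at every successor {5}.
    At 5: p -> (s & p) is true.
  So [](p -> (s & p)) is true at 6.
Satisfying worlds: {0, 1, 2, 4, 5, 6}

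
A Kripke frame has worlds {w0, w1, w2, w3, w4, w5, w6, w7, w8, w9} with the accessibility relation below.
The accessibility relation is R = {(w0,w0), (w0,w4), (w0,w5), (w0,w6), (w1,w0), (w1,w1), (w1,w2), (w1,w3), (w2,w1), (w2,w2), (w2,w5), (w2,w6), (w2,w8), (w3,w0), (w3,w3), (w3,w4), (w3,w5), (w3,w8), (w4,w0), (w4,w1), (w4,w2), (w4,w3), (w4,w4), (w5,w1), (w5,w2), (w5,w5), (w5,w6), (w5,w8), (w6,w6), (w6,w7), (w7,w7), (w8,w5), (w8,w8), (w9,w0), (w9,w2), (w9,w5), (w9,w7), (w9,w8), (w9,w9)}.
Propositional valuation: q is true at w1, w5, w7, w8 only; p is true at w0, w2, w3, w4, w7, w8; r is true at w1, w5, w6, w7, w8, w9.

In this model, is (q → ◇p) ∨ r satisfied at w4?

Yes

At w4: q → ◇p is true, r is false, so (q → ◇p) ∨ r is true.
  At w4: q is false, ◇p is true, so q → ◇p is true.
    At w4: ◇p requires p at some successor in {w0, w1, w2, w3, w4}.
      p holds at w0, so ◇p is true at w4.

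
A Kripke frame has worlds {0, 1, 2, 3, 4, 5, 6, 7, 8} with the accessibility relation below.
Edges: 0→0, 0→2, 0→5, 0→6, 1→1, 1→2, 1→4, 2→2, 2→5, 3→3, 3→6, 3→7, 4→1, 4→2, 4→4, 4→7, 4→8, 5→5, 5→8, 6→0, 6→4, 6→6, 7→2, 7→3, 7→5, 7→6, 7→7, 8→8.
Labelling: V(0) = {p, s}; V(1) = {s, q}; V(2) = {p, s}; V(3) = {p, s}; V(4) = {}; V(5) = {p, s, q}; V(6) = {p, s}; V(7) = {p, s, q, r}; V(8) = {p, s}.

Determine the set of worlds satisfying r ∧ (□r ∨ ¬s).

Recall that □ψ holds at a world iff ψ holds at every accessible world, and ◇ψ holds iff ψ holds at some accessible world.
Let φ = r ∧ (□r ∨ ¬s). Evaluate φ at each world:
  0 (successors {0, 2, 5, 6}): φ is false.
  1 (successors {1, 2, 4}): φ is false.
  2 (successors {2, 5}): φ is false.
  3 (successors {3, 6, 7}): φ is false.
  4 (successors {1, 2, 4, 7, 8}): φ is false.
  5 (successors {5, 8}): φ is false.
  6 (successors {0, 4, 6}): φ is false.
  7 (successors {2, 3, 5, 6, 7}): φ is false.
  8 (successors {8}): φ is false.
For instance, at 0:
  At 0: r is false, □r ∨ ¬s is false, so r ∧ (□r ∨ ¬s) is false.
    At 0: □r is false, ¬s is false, so □r ∨ ¬s is false.
      At 0: □r requires r at every successor {0, 2, 5, 6}.
        r fails at 0, so □r is false at 0.
Satisfying worlds: none.

none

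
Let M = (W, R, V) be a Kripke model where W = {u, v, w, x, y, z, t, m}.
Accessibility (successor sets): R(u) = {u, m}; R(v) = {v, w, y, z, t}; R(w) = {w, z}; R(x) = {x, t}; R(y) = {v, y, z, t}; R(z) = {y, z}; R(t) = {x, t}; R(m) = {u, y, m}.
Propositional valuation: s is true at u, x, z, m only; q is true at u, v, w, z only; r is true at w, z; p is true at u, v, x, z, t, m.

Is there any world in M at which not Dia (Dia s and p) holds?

Recall that Dia ψ holds at a world iff ψ holds at some accessible world.
Let φ = not Dia (Dia s and p). Evaluate φ at each world:
  u (successors {u, m}): φ is false.
  v (successors {v, w, y, z, t}): φ is false.
  w (successors {w, z}): φ is false.
  x (successors {x, t}): φ is false.
  y (successors {v, y, z, t}): φ is false.
  z (successors {y, z}): φ is false.
  t (successors {x, t}): φ is false.
  m (successors {u, y, m}): φ is false.
For instance, at m:
  At m: Dia (Dia s and p) is true, so not Dia (Dia s and p) is false.
    At m: Dia (Dia s and p) requires Dia s and p at some successor in {u, y, m}.
      Dia s and p holds at u, so Dia (Dia s and p) is true at m.

No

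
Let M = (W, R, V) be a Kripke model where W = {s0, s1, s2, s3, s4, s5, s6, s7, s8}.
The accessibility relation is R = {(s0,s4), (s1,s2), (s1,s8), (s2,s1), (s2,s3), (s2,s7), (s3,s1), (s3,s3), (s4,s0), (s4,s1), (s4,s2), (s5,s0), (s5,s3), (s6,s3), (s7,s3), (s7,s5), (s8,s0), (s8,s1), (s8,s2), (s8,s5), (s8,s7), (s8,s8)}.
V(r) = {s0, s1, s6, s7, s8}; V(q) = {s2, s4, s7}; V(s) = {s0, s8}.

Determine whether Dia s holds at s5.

Yes

At s5: Dia s requires s at some successor in {s0, s3}.
  s holds at s0, so Dia s is true at s5.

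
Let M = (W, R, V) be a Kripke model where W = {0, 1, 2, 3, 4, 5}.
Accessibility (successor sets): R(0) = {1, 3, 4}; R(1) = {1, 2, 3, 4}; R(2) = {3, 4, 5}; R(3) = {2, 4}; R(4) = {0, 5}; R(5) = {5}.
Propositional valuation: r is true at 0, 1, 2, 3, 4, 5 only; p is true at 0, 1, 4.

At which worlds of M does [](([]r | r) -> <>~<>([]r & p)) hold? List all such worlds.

Let φ = [](([]r | r) -> <>~<>([]r & p)). Evaluate φ at each world:
  0 (successors {1, 3, 4}): φ is false.
  1 (successors {1, 2, 3, 4}): φ is false.
  2 (successors {3, 4, 5}): φ is false.
  3 (successors {2, 4}): φ is true.
  4 (successors {0, 5}): φ is false.
  5 (successors {5}): φ is true.
For instance, at 3:
  At 3: [](([]r | r) -> <>~<>([]r & p)) requires ([]r | r) -> <>~<>([]r & p) at every successor {2, 4}.
      At 2: []r | r is true, <>~<>([]r & p) is true, so ([]r | r) -> <>~<>([]r & p) is true.
      At 4: []r | r is true, <>~<>([]r & p) is true, so ([]r | r) -> <>~<>([]r & p) is true.
  So [](([]r | r) -> <>~<>([]r & p)) is true at 3.
Satisfying worlds: {3, 5}

3, 5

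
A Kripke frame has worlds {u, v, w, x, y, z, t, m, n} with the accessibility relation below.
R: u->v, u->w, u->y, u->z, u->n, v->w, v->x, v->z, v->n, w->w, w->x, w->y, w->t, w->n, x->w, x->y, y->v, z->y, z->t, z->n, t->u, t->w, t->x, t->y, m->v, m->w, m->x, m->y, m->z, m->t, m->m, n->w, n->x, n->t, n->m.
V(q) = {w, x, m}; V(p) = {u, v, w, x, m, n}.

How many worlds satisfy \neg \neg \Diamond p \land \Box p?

1

Recall that \Box ψ holds at a world iff ψ holds at every accessible world, and \Diamond ψ holds iff ψ holds at some accessible world.
Let φ = \neg \neg \Diamond p \land \Box p. Evaluate φ at each world:
  u (successors {v, w, y, z, n}): φ is false.
  v (successors {w, x, z, n}): φ is false.
  w (successors {w, x, y, t, n}): φ is false.
  x (successors {w, y}): φ is false.
  y (successors {v}): φ is true.
  z (successors {y, t, n}): φ is false.
  t (successors {u, w, x, y}): φ is false.
  m (successors {v, w, x, y, z, t, m}): φ is false.
  n (successors {w, x, t, m}): φ is false.
For instance, at t:
  At t: \neg \neg \Diamond p is true, \Box p is false, so \neg \neg \Diamond p \land \Box p is false.
    At t: \neg \Diamond p is false, so \neg \neg \Diamond p is true.
      At t: \Diamond p is true, so \neg \Diamond p is false.
    At t: \Box p requires p at every successor {u, w, x, y}.
      p fails at y, so \Box p is false at t.
Satisfying worlds: {y}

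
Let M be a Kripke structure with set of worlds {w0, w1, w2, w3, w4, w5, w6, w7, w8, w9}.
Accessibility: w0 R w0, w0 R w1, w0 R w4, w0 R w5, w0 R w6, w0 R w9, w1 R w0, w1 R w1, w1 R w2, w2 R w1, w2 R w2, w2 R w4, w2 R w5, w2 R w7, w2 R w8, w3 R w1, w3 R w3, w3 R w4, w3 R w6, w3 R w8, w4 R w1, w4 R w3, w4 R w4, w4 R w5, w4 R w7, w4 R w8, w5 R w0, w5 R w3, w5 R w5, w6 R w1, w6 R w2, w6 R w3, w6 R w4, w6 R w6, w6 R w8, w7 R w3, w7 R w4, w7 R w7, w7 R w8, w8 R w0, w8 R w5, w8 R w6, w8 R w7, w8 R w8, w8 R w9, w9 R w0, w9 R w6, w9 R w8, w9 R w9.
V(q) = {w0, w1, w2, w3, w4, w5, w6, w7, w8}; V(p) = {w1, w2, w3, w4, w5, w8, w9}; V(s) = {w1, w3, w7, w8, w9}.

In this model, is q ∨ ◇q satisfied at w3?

Recall that ◇ψ holds at a world iff ψ holds at some accessible world.
At w3: q is true, ◇q is true, so q ∨ ◇q is true.
  At w3: ◇q requires q at some successor in {w1, w3, w4, w6, w8}.
    q holds at w1, so ◇q is true at w3.

Yes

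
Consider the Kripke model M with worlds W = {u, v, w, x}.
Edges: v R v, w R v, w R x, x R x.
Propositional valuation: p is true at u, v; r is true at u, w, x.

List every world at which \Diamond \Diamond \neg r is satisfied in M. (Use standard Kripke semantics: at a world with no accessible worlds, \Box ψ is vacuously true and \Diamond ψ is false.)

v, w

Let φ = \Diamond \Diamond \neg r. Evaluate φ at each world:
  u (successors ∅): φ is false.
  v (successors {v}): φ is true.
  w (successors {v, x}): φ is true.
  x (successors {x}): φ is false.
For instance, at v:
  At v: \Diamond \Diamond \neg r requires \Diamond \neg r at some successor in {v}.
    \Diamond \neg r holds at v, so \Diamond \Diamond \neg r is true at v.
      At v: \Diamond \neg r requires \neg r at some successor in {v}.
        \neg r holds at v, so \Diamond \neg r is true at v.
Satisfying worlds: {v, w}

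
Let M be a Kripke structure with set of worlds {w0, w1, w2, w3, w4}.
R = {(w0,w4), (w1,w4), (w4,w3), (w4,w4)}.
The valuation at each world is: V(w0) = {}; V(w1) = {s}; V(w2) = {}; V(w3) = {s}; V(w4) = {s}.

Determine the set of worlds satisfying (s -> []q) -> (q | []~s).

Recall that []ψ holds at a world iff ψ holds at every accessible world, and <>ψ holds iff ψ holds at some accessible world.
Let φ = (s -> []q) -> (q | []~s). Evaluate φ at each world:
  w0 (successors {w4}): φ is false.
  w1 (successors {w4}): φ is true.
  w2 (successors ∅): φ is true.
  w3 (successors ∅): φ is true.
  w4 (successors {w3, w4}): φ is true.
For instance, at w1:
  At w1: s -> []q is false, q | []~s is false, so (s -> []q) -> (q | []~s) is true.
    At w1: s is true, []q is false, so s -> []q is false.
      At w1: []q requires q at every successor {w4}.
        q fails at w4, so []q is false at w1.
    At w1: q is false, []~s is false, so q | []~s is false.
      At w1: []~s requires ~s at every successor {w4}.
        ~s fails at w4, so []~s is false at w1.
Satisfying worlds: {w1, w2, w3, w4}

w1, w2, w3, w4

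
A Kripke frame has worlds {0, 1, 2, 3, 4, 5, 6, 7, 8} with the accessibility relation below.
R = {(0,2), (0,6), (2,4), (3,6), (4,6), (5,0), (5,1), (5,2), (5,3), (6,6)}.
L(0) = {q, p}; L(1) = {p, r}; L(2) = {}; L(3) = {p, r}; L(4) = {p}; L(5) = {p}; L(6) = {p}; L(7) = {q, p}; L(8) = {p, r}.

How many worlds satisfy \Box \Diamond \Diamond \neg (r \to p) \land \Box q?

3

Let φ = \Box \Diamond \Diamond \neg (r \to p) \land \Box q. Evaluate φ at each world:
  0 (successors {2, 6}): φ is false.
  1 (successors ∅): φ is true.
  2 (successors {4}): φ is false.
  3 (successors {6}): φ is false.
  4 (successors {6}): φ is false.
  5 (successors {0, 1, 2, 3}): φ is false.
  6 (successors {6}): φ is false.
  7 (successors ∅): φ is true.
  8 (successors ∅): φ is true.
For instance, at 2:
  At 2: \Box \Diamond \Diamond \neg (r \to p) is false, \Box q is false, so \Box \Diamond \Diamond \neg (r \to p) \land \Box q is false.
    At 2: \Box \Diamond \Diamond \neg (r \to p) requires \Diamond \Diamond \neg (r \to p) at every successor {4}.
      \Diamond \Diamond \neg (r \to p) fails at 4, so \Box \Diamond \Diamond \neg (r \to p) is false at 2.
    At 2: \Box q requires q at every successor {4}.
      q fails at 4, so \Box q is false at 2.
Satisfying worlds: {1, 7, 8}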